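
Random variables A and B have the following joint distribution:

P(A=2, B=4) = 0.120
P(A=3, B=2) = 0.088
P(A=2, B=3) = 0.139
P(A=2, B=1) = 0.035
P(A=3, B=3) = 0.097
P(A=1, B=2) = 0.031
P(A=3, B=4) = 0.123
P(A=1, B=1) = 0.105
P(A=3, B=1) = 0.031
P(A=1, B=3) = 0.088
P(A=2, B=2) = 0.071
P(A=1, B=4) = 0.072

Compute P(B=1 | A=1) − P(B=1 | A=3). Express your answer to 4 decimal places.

0.2633

P(A=1) = 0.105 + 0.031 + 0.088 + 0.072 = 0.296; P(B=1 | A=1) = 0.105/0.296 = 0.35473.
P(A=3) = 0.031 + 0.088 + 0.097 + 0.123 = 0.339; P(B=1 | A=3) = 0.031/0.339 = 0.09145.
Difference = 0.2633.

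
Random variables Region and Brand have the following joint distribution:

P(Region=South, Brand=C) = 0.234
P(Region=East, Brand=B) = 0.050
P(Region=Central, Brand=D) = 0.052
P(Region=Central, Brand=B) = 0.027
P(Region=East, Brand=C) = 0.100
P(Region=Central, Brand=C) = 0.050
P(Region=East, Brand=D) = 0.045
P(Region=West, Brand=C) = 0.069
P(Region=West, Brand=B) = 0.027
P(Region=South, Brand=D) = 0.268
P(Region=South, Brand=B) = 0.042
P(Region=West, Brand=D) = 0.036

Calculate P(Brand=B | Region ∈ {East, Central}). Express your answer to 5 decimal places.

0.23765

P(Region=East) = 0.050 + 0.100 + 0.045 = 0.195.
P(Region=Central) = 0.027 + 0.050 + 0.052 = 0.129.
P(Region ∈ {East, Central}) = 0.195 + 0.129 = 0.324; P(Brand=B, Region ∈ {East, Central}) = 0.050 + 0.027 = 0.077.
P(Brand=B | Region ∈ {East, Central}) = 0.077/0.324 = 0.23765.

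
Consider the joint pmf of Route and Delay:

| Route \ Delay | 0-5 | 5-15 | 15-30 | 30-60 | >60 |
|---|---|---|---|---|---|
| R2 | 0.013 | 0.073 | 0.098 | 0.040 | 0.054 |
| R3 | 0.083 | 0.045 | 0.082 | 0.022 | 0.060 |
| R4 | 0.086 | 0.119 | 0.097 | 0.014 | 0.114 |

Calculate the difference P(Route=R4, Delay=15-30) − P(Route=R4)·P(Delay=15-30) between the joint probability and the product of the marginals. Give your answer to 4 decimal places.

-0.0221

P(Route=R4) = 0.086 + 0.119 + 0.097 + 0.014 + 0.114 = 0.430.
P(Delay=15-30) = 0.098 + 0.082 + 0.097 = 0.277.
P(Route=R4, Delay=15-30) − P(Route=R4)P(Delay=15-30) = 0.097 − 0.430×0.277 = -0.0221.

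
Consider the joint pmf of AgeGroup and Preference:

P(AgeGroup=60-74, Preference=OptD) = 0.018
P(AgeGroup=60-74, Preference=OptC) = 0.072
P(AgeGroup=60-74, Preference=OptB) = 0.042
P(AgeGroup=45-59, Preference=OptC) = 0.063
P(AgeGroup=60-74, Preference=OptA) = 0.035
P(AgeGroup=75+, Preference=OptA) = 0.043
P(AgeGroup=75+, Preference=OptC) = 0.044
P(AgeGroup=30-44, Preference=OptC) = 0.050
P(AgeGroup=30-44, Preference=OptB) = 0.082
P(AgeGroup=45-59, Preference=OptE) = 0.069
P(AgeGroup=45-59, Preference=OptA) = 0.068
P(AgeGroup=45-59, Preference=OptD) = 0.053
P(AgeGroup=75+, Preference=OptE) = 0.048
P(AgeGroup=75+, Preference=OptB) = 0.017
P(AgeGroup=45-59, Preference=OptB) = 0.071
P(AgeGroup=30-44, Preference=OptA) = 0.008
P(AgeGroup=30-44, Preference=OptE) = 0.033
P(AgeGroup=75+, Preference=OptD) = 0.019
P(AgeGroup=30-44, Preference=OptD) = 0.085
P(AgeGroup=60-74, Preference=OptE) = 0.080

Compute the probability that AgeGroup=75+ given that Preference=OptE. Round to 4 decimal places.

0.2087

P(Preference=OptE) = 0.033 + 0.069 + 0.080 + 0.048 = 0.230.
P(AgeGroup=75+ | Preference=OptE) = 0.048/0.230 = 0.2087.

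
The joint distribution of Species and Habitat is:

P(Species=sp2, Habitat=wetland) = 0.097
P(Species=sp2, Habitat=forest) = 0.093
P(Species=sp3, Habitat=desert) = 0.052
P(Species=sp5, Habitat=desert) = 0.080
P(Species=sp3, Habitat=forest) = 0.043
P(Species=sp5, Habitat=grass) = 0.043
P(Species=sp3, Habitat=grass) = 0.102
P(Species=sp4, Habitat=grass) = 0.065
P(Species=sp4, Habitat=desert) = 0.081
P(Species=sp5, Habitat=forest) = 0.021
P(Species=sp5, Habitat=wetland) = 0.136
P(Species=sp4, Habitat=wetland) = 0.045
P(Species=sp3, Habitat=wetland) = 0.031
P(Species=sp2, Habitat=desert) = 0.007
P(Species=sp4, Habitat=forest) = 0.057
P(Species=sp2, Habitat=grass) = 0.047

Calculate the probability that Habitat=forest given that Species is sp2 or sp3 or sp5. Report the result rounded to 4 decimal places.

P(Species=sp2) = 0.093 + 0.047 + 0.097 + 0.007 = 0.244.
P(Species=sp3) = 0.043 + 0.102 + 0.031 + 0.052 = 0.228.
P(Species=sp5) = 0.021 + 0.043 + 0.136 + 0.080 = 0.280.
P(Species ∈ {sp2, sp3, sp5}) = 0.244 + 0.228 + 0.280 = 0.752; P(Habitat=forest, Species ∈ {sp2, sp3, sp5}) = 0.093 + 0.043 + 0.021 = 0.157.
P(Habitat=forest | Species ∈ {sp2, sp3, sp5}) = 0.157/0.752 = 0.2088.

0.2088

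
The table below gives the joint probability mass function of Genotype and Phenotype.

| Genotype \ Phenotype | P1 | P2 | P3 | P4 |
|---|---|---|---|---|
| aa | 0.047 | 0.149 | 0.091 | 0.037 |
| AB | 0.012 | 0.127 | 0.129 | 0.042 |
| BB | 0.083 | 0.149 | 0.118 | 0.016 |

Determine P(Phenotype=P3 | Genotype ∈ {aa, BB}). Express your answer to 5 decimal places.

P(Genotype=aa) = 0.047 + 0.149 + 0.091 + 0.037 = 0.324.
P(Genotype=BB) = 0.083 + 0.149 + 0.118 + 0.016 = 0.366.
P(Genotype ∈ {aa, BB}) = 0.324 + 0.366 = 0.690; P(Phenotype=P3, Genotype ∈ {aa, BB}) = 0.091 + 0.118 = 0.209.
P(Phenotype=P3 | Genotype ∈ {aa, BB}) = 0.209/0.690 = 0.30290.

0.30290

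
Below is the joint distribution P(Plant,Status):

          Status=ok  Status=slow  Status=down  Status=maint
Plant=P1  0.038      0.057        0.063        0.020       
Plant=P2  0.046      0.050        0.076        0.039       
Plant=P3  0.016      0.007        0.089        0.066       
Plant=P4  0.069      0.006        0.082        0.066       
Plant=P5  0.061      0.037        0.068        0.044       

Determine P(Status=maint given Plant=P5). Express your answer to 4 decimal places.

0.2095

P(Plant=P5) = 0.061 + 0.037 + 0.068 + 0.044 = 0.210.
P(Status=maint | Plant=P5) = 0.044/0.210 = 0.2095.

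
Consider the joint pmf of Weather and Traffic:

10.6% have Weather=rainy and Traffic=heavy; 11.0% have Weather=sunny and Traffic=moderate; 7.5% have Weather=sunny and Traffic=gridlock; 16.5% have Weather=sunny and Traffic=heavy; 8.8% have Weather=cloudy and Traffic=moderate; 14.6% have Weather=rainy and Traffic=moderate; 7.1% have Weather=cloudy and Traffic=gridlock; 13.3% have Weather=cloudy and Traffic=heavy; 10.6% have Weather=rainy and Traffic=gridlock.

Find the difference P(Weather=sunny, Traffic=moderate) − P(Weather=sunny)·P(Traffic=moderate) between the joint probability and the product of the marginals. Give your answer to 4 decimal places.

-0.0104

P(Weather=sunny) = 0.110 + 0.165 + 0.075 = 0.350.
P(Traffic=moderate) = 0.110 + 0.088 + 0.146 = 0.344.
P(Weather=sunny, Traffic=moderate) − P(Weather=sunny)P(Traffic=moderate) = 0.110 − 0.350×0.344 = -0.0104.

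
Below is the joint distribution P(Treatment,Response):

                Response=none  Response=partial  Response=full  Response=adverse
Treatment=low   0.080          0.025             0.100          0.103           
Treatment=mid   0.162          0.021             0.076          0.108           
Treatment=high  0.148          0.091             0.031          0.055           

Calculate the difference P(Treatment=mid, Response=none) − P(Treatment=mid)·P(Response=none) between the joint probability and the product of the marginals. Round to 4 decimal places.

0.0189

P(Treatment=mid) = 0.162 + 0.021 + 0.076 + 0.108 = 0.367.
P(Response=none) = 0.080 + 0.162 + 0.148 = 0.390.
P(Treatment=mid, Response=none) − P(Treatment=mid)P(Response=none) = 0.162 − 0.367×0.390 = 0.0189.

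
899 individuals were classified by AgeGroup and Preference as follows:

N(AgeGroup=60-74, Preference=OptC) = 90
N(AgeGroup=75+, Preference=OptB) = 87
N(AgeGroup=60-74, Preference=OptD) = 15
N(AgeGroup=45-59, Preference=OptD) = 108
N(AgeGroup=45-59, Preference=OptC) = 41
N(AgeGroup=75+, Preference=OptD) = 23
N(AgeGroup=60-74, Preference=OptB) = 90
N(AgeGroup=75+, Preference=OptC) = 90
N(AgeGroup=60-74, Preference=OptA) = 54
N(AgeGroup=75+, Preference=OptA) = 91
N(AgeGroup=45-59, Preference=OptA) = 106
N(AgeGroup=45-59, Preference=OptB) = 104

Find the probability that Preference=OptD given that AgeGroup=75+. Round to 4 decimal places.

0.0790

Total with AgeGroup=75+: 91 + 87 + 90 + 23 = 291.
P(Preference=OptD | AgeGroup=75+) = 23/291 = 0.0790.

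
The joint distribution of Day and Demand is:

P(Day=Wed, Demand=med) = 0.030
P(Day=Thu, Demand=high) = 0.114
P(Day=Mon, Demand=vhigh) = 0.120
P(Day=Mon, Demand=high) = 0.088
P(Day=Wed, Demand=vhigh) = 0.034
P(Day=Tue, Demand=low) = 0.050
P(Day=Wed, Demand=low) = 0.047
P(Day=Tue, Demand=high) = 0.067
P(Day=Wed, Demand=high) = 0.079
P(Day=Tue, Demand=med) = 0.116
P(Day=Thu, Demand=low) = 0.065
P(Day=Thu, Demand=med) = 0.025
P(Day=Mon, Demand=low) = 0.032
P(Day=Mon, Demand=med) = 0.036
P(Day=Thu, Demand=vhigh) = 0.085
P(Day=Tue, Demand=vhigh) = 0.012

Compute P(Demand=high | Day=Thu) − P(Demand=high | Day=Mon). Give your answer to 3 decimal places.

0.076

P(Day=Thu) = 0.065 + 0.025 + 0.114 + 0.085 = 0.289; P(Demand=high | Day=Thu) = 0.114/0.289 = 0.3945.
P(Day=Mon) = 0.032 + 0.036 + 0.088 + 0.120 = 0.276; P(Demand=high | Day=Mon) = 0.088/0.276 = 0.3188.
Difference = 0.076.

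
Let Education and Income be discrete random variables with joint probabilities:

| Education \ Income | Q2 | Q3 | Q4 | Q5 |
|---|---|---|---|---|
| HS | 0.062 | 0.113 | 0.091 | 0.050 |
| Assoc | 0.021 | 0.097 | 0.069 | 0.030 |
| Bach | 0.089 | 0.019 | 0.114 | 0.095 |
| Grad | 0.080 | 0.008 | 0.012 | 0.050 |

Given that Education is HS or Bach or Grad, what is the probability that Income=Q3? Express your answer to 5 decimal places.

P(Education=HS) = 0.062 + 0.113 + 0.091 + 0.050 = 0.316.
P(Education=Bach) = 0.089 + 0.019 + 0.114 + 0.095 = 0.317.
P(Education=Grad) = 0.080 + 0.008 + 0.012 + 0.050 = 0.150.
P(Education ∈ {HS, Bach, Grad}) = 0.316 + 0.317 + 0.150 = 0.783; P(Income=Q3, Education ∈ {HS, Bach, Grad}) = 0.113 + 0.019 + 0.008 = 0.140.
P(Income=Q3 | Education ∈ {HS, Bach, Grad}) = 0.140/0.783 = 0.17880.

0.17880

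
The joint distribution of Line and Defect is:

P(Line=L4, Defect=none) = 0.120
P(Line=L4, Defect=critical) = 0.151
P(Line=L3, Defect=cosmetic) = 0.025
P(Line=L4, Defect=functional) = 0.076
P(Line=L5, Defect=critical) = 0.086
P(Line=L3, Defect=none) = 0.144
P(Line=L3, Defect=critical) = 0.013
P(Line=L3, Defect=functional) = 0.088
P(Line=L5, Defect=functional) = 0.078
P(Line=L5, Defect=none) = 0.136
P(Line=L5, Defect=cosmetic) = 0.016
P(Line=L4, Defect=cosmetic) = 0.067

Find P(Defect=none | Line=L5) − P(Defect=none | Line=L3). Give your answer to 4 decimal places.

-0.1030

P(Line=L5) = 0.136 + 0.016 + 0.078 + 0.086 = 0.316; P(Defect=none | Line=L5) = 0.136/0.316 = 0.43038.
P(Line=L3) = 0.144 + 0.025 + 0.088 + 0.013 = 0.270; P(Defect=none | Line=L3) = 0.144/0.270 = 0.53333.
Difference = -0.1030.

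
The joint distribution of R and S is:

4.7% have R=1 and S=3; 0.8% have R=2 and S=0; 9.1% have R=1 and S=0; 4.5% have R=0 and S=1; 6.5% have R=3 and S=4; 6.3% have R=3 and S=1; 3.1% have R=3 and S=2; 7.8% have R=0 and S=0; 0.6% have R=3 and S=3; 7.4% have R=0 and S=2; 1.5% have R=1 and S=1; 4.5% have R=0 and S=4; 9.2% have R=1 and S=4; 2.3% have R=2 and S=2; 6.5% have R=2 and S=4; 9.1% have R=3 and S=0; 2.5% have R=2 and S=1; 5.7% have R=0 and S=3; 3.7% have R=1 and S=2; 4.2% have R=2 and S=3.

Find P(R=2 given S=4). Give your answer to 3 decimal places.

0.243

P(S=4) = 0.045 + 0.092 + 0.065 + 0.065 = 0.267.
P(R=2 | S=4) = 0.065/0.267 = 0.243.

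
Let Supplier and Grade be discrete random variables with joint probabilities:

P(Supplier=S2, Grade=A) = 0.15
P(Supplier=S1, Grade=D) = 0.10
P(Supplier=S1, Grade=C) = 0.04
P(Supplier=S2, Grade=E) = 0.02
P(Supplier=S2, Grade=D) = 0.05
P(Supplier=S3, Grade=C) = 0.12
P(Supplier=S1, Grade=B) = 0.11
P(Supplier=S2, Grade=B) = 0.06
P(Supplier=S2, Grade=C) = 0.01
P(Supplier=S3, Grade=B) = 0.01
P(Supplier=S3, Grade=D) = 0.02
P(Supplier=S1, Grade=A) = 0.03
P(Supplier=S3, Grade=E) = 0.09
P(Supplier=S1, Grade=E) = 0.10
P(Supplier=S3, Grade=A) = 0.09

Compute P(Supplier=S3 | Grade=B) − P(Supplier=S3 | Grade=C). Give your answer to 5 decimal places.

P(Grade=B) = 0.11 + 0.06 + 0.01 = 0.18; P(Supplier=S3 | Grade=B) = 0.01/0.18 = 0.055556.
P(Grade=C) = 0.04 + 0.01 + 0.12 = 0.17; P(Supplier=S3 | Grade=C) = 0.12/0.17 = 0.705882.
Difference = -0.65033.

-0.65033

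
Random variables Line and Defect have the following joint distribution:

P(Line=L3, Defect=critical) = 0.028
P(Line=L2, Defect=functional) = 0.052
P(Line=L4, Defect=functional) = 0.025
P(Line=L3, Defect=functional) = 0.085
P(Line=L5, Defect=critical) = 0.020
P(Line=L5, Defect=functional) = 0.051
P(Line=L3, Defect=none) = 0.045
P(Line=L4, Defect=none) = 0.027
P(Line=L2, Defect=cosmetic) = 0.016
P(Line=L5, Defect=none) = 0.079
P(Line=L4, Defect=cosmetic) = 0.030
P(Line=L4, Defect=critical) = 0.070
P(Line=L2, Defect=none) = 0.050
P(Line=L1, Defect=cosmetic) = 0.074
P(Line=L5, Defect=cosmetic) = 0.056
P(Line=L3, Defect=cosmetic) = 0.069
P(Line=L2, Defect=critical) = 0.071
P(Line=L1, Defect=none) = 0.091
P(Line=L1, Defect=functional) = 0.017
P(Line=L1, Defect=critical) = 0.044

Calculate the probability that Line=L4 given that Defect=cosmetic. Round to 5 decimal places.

P(Defect=cosmetic) = 0.074 + 0.016 + 0.069 + 0.030 + 0.056 = 0.245.
P(Line=L4 | Defect=cosmetic) = 0.030/0.245 = 0.12245.

0.12245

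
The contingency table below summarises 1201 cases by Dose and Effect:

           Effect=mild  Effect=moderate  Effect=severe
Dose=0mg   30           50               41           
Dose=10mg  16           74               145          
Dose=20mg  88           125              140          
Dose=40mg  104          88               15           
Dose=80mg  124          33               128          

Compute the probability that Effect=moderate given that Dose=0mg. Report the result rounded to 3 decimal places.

0.413

Total with Dose=0mg: 30 + 50 + 41 = 121.
P(Effect=moderate | Dose=0mg) = 50/121 = 0.413.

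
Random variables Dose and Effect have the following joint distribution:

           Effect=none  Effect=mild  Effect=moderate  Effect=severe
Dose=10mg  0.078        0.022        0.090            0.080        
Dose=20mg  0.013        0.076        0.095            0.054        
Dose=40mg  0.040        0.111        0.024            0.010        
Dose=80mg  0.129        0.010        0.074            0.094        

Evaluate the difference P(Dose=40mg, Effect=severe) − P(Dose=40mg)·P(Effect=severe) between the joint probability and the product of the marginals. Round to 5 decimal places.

-0.03403

P(Dose=40mg) = 0.040 + 0.111 + 0.024 + 0.010 = 0.185.
P(Effect=severe) = 0.080 + 0.054 + 0.010 + 0.094 = 0.238.
P(Dose=40mg, Effect=severe) − P(Dose=40mg)P(Effect=severe) = 0.010 − 0.185×0.238 = -0.03403.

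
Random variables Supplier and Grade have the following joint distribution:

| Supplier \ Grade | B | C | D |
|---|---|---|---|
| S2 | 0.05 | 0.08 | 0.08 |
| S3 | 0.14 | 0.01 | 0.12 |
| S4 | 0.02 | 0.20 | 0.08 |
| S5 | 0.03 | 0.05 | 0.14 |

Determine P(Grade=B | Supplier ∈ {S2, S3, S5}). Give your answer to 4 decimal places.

P(Supplier=S2) = 0.05 + 0.08 + 0.08 = 0.21.
P(Supplier=S3) = 0.14 + 0.01 + 0.12 = 0.27.
P(Supplier=S5) = 0.03 + 0.05 + 0.14 = 0.22.
P(Supplier ∈ {S2, S3, S5}) = 0.21 + 0.27 + 0.22 = 0.70; P(Grade=B, Supplier ∈ {S2, S3, S5}) = 0.05 + 0.14 + 0.03 = 0.22.
P(Grade=B | Supplier ∈ {S2, S3, S5}) = 0.22/0.70 = 0.3143.

0.3143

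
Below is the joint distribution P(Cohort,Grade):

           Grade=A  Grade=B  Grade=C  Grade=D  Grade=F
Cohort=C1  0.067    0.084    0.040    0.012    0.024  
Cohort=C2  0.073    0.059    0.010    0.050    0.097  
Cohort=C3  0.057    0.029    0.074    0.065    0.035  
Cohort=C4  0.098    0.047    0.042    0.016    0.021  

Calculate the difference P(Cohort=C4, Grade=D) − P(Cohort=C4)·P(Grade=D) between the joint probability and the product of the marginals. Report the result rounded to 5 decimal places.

-0.01603

P(Cohort=C4) = 0.098 + 0.047 + 0.042 + 0.016 + 0.021 = 0.224.
P(Grade=D) = 0.012 + 0.050 + 0.065 + 0.016 = 0.143.
P(Cohort=C4, Grade=D) − P(Cohort=C4)P(Grade=D) = 0.016 − 0.224×0.143 = -0.01603.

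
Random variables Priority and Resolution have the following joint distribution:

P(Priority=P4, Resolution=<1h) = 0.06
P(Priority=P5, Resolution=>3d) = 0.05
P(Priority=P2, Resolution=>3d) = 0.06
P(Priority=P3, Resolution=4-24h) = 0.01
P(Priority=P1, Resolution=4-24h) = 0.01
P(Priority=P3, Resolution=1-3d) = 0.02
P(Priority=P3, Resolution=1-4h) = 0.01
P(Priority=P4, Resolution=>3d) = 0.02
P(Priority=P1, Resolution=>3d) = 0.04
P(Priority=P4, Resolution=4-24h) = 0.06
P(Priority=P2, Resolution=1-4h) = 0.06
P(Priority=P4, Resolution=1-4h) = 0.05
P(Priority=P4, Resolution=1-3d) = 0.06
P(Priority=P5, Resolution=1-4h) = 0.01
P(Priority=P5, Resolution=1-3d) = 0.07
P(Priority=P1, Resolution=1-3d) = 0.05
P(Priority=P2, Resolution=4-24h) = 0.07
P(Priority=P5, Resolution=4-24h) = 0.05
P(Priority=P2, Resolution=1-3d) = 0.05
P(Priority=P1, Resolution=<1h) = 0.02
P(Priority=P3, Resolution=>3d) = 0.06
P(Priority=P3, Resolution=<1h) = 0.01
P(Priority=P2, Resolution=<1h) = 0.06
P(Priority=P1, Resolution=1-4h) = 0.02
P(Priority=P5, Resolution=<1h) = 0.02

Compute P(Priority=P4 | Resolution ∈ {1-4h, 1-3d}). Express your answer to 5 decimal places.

P(Resolution=1-4h) = 0.02 + 0.06 + 0.01 + 0.05 + 0.01 = 0.15.
P(Resolution=1-3d) = 0.05 + 0.05 + 0.02 + 0.06 + 0.07 = 0.25.
P(Resolution ∈ {1-4h, 1-3d}) = 0.15 + 0.25 = 0.40; P(Priority=P4, Resolution ∈ {1-4h, 1-3d}) = 0.05 + 0.06 = 0.11.
P(Priority=P4 | Resolution ∈ {1-4h, 1-3d}) = 0.11/0.40 = 0.27500.

0.27500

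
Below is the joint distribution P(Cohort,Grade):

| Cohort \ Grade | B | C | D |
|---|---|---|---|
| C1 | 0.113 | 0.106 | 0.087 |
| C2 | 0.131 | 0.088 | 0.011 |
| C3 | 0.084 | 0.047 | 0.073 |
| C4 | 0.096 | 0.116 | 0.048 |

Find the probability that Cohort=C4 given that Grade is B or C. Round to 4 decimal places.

P(Grade=B) = 0.113 + 0.131 + 0.084 + 0.096 = 0.424.
P(Grade=C) = 0.106 + 0.088 + 0.047 + 0.116 = 0.357.
P(Grade ∈ {B, C}) = 0.424 + 0.357 = 0.781; P(Cohort=C4, Grade ∈ {B, C}) = 0.096 + 0.116 = 0.212.
P(Cohort=C4 | Grade ∈ {B, C}) = 0.212/0.781 = 0.2714.

0.2714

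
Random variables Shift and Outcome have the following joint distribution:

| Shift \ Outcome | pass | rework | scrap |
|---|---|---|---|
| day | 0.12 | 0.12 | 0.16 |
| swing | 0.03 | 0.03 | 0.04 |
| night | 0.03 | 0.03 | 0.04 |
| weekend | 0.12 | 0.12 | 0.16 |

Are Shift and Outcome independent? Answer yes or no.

Every cell satisfies P(Shift,Outcome) = P(Shift)·P(Outcome). For instance P(Shift=day) = 0.40, P(Outcome=rework) = 0.30, and 0.40×0.30 = 0.12 matches the joint entry. So Shift and Outcome are independent.

yes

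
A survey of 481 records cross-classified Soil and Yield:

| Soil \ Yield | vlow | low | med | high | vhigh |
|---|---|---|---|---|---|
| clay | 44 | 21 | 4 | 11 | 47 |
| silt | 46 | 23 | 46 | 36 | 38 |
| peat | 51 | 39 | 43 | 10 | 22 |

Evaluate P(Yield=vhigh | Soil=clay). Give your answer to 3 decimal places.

Total with Soil=clay: 44 + 21 + 4 + 11 + 47 = 127.
P(Yield=vhigh | Soil=clay) = 47/127 = 0.370.

0.370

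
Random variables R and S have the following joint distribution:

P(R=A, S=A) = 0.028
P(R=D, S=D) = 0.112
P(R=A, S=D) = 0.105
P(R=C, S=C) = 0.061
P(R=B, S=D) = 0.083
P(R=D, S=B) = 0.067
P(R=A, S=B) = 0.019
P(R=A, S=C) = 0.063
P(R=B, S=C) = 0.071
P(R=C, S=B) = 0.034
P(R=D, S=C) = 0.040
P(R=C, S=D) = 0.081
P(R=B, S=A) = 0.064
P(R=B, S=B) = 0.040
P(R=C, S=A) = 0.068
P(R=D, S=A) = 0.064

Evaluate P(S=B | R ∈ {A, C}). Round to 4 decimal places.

0.1155

P(R=A) = 0.028 + 0.019 + 0.063 + 0.105 = 0.215.
P(R=C) = 0.068 + 0.034 + 0.061 + 0.081 = 0.244.
P(R ∈ {A, C}) = 0.215 + 0.244 = 0.459; P(S=B, R ∈ {A, C}) = 0.019 + 0.034 = 0.053.
P(S=B | R ∈ {A, C}) = 0.053/0.459 = 0.1155.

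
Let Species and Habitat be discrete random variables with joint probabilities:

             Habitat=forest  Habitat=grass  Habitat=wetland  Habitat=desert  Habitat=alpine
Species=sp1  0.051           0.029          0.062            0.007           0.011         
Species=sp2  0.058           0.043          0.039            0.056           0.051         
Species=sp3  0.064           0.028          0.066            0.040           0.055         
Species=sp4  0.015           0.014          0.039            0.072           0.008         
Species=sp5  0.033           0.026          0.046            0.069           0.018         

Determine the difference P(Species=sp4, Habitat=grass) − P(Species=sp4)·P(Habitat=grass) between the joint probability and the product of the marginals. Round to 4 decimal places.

P(Species=sp4) = 0.015 + 0.014 + 0.039 + 0.072 + 0.008 = 0.148.
P(Habitat=grass) = 0.029 + 0.043 + 0.028 + 0.014 + 0.026 = 0.140.
P(Species=sp4, Habitat=grass) − P(Species=sp4)P(Habitat=grass) = 0.014 − 0.148×0.140 = -0.0067.

-0.0067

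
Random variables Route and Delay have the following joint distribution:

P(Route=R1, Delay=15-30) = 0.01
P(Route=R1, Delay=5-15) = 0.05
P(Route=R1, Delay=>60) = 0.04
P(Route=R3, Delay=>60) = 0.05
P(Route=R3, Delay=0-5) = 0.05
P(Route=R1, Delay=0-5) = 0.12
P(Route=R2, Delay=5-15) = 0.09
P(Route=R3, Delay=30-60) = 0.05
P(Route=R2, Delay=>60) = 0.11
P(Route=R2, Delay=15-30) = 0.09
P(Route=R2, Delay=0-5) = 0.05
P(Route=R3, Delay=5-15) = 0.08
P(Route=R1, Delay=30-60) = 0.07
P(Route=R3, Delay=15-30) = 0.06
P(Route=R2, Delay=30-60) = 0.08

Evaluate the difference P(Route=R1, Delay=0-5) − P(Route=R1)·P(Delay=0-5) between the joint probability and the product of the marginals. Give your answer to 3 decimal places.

0.056

P(Route=R1) = 0.12 + 0.05 + 0.01 + 0.07 + 0.04 = 0.29.
P(Delay=0-5) = 0.12 + 0.05 + 0.05 = 0.22.
P(Route=R1, Delay=0-5) − P(Route=R1)P(Delay=0-5) = 0.12 − 0.29×0.22 = 0.056.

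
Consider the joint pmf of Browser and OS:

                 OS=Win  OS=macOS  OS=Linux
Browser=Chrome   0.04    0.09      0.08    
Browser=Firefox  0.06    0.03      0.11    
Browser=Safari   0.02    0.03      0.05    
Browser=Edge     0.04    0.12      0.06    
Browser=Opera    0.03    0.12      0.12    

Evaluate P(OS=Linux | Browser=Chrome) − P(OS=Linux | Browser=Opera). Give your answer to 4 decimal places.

P(Browser=Chrome) = 0.04 + 0.09 + 0.08 = 0.21; P(OS=Linux | Browser=Chrome) = 0.08/0.21 = 0.38095.
P(Browser=Opera) = 0.03 + 0.12 + 0.12 = 0.27; P(OS=Linux | Browser=Opera) = 0.12/0.27 = 0.44444.
Difference = -0.0635.

-0.0635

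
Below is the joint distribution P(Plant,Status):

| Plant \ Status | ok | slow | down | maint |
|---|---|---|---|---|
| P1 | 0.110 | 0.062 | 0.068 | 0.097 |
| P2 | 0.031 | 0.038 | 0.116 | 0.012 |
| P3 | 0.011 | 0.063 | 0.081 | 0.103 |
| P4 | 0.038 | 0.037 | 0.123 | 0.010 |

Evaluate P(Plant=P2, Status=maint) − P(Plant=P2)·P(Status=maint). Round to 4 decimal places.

P(Plant=P2) = 0.031 + 0.038 + 0.116 + 0.012 = 0.197.
P(Status=maint) = 0.097 + 0.012 + 0.103 + 0.010 = 0.222.
P(Plant=P2, Status=maint) − P(Plant=P2)P(Status=maint) = 0.012 − 0.197×0.222 = -0.0317.

-0.0317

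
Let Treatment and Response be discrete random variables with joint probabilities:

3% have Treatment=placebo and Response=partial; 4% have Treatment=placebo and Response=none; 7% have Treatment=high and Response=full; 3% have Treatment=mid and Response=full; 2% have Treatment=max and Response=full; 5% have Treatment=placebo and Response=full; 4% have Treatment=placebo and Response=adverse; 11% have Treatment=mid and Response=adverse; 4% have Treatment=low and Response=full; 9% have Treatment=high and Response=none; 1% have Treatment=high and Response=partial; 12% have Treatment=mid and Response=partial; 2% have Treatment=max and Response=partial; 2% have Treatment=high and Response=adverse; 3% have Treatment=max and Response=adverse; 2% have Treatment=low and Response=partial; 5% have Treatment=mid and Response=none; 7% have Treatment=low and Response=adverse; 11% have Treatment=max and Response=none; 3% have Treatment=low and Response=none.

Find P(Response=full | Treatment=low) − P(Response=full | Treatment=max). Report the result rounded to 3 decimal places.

P(Treatment=low) = 0.03 + 0.02 + 0.04 + 0.07 = 0.16; P(Response=full | Treatment=low) = 0.04/0.16 = 0.2500.
P(Treatment=max) = 0.11 + 0.02 + 0.02 + 0.03 = 0.18; P(Response=full | Treatment=max) = 0.02/0.18 = 0.1111.
Difference = 0.139.

0.139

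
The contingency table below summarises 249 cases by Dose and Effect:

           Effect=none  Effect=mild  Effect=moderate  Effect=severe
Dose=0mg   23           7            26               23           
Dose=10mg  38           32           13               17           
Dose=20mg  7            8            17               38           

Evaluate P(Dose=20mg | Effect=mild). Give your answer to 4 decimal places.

Total with Effect=mild: 7 + 32 + 8 = 47.
P(Dose=20mg | Effect=mild) = 8/47 = 0.1702.

0.1702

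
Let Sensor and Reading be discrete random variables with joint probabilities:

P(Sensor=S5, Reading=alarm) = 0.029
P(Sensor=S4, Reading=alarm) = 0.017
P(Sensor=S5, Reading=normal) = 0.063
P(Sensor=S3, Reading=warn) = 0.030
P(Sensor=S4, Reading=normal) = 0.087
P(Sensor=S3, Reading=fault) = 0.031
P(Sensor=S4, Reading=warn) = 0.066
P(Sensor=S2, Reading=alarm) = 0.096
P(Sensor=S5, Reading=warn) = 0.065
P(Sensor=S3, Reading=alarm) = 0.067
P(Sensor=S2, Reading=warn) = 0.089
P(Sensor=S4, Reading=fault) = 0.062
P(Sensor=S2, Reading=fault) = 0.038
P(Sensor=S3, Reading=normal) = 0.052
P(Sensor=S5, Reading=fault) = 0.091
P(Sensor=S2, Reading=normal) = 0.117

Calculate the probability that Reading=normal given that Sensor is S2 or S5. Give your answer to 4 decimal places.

0.3061

P(Sensor=S2) = 0.117 + 0.089 + 0.096 + 0.038 = 0.340.
P(Sensor=S5) = 0.063 + 0.065 + 0.029 + 0.091 = 0.248.
P(Sensor ∈ {S2, S5}) = 0.340 + 0.248 = 0.588; P(Reading=normal, Sensor ∈ {S2, S5}) = 0.117 + 0.063 = 0.180.
P(Reading=normal | Sensor ∈ {S2, S5}) = 0.180/0.588 = 0.3061.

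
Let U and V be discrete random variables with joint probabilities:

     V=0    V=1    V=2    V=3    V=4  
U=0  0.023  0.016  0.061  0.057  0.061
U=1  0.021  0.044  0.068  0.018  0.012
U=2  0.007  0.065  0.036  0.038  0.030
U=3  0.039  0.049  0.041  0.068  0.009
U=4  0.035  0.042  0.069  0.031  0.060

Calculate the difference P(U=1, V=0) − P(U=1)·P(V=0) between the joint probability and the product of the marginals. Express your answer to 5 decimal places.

P(U=1) = 0.021 + 0.044 + 0.068 + 0.018 + 0.012 = 0.163.
P(V=0) = 0.023 + 0.021 + 0.007 + 0.039 + 0.035 = 0.125.
P(U=1, V=0) − P(U=1)P(V=0) = 0.021 − 0.163×0.125 = 0.00063.

0.00063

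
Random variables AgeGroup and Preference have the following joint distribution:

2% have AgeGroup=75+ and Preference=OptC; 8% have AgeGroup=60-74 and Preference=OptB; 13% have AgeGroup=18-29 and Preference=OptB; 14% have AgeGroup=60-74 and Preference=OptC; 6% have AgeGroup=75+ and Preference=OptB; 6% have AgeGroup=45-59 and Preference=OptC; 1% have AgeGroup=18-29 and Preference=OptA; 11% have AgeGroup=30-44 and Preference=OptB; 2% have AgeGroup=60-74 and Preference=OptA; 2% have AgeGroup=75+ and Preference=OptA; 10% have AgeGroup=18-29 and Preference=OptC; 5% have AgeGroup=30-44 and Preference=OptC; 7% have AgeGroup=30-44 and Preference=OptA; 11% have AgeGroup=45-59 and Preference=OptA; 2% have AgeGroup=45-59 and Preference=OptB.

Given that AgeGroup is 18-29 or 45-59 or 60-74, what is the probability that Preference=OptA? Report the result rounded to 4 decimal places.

0.2090

P(AgeGroup=18-29) = 0.01 + 0.13 + 0.10 = 0.24.
P(AgeGroup=45-59) = 0.11 + 0.02 + 0.06 = 0.19.
P(AgeGroup=60-74) = 0.02 + 0.08 + 0.14 = 0.24.
P(AgeGroup ∈ {18-29, 45-59, 60-74}) = 0.24 + 0.19 + 0.24 = 0.67; P(Preference=OptA, AgeGroup ∈ {18-29, 45-59, 60-74}) = 0.01 + 0.11 + 0.02 = 0.14.
P(Preference=OptA | AgeGroup ∈ {18-29, 45-59, 60-74}) = 0.14/0.67 = 0.2090.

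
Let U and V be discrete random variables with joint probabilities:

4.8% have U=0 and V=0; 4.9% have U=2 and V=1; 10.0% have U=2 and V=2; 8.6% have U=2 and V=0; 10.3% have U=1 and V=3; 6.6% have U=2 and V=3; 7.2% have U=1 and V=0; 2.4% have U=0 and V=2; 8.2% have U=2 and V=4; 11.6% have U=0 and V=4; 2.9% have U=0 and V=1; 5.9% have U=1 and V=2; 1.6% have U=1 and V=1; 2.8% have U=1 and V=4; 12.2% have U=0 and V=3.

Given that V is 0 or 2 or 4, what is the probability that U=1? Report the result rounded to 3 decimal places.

P(V=0) = 0.048 + 0.072 + 0.086 = 0.206.
P(V=2) = 0.024 + 0.059 + 0.100 = 0.183.
P(V=4) = 0.116 + 0.028 + 0.082 = 0.226.
P(V ∈ {0, 2, 4}) = 0.206 + 0.183 + 0.226 = 0.615; P(U=1, V ∈ {0, 2, 4}) = 0.072 + 0.059 + 0.028 = 0.159.
P(U=1 | V ∈ {0, 2, 4}) = 0.159/0.615 = 0.259.

0.259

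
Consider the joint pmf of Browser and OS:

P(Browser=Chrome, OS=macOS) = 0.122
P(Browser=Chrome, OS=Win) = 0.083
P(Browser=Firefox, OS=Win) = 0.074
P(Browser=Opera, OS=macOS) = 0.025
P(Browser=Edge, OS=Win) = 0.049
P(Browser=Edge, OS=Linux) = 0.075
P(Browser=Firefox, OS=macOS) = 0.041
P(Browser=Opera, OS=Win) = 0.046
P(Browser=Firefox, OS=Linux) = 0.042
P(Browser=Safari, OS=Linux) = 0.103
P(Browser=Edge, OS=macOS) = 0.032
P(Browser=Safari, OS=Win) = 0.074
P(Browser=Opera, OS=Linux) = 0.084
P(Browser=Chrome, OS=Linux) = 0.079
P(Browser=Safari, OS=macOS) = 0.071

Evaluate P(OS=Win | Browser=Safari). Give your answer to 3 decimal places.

P(Browser=Safari) = 0.074 + 0.071 + 0.103 = 0.248.
P(OS=Win | Browser=Safari) = 0.074/0.248 = 0.298.

0.298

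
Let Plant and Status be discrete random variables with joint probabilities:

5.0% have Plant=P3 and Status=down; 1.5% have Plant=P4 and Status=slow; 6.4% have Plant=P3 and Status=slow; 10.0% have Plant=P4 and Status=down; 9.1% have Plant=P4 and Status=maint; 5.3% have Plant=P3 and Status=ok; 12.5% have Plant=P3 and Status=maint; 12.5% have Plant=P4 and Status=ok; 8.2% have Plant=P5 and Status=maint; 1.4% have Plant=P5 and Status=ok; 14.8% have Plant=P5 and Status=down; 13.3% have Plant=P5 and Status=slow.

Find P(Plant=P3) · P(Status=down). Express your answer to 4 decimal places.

P(Plant=P3) = 0.053 + 0.064 + 0.050 + 0.125 = 0.292.
P(Status=down) = 0.050 + 0.100 + 0.148 = 0.298.
Product: 0.292 × 0.298 = 0.0870.

0.0870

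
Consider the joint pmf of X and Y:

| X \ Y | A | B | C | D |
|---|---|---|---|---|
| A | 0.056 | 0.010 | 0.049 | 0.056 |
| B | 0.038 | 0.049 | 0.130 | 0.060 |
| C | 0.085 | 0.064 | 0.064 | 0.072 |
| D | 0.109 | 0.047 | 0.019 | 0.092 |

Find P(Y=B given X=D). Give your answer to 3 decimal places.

0.176

P(X=D) = 0.109 + 0.047 + 0.019 + 0.092 = 0.267.
P(Y=B | X=D) = 0.047/0.267 = 0.176.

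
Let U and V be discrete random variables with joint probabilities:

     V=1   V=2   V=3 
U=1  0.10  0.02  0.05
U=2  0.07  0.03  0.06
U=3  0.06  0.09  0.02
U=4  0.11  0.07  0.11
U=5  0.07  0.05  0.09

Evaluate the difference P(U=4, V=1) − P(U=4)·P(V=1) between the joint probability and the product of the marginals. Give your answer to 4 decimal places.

P(U=4) = 0.11 + 0.07 + 0.11 = 0.29.
P(V=1) = 0.10 + 0.07 + 0.06 + 0.11 + 0.07 = 0.41.
P(U=4, V=1) − P(U=4)P(V=1) = 0.11 − 0.29×0.41 = -0.0089.

-0.0089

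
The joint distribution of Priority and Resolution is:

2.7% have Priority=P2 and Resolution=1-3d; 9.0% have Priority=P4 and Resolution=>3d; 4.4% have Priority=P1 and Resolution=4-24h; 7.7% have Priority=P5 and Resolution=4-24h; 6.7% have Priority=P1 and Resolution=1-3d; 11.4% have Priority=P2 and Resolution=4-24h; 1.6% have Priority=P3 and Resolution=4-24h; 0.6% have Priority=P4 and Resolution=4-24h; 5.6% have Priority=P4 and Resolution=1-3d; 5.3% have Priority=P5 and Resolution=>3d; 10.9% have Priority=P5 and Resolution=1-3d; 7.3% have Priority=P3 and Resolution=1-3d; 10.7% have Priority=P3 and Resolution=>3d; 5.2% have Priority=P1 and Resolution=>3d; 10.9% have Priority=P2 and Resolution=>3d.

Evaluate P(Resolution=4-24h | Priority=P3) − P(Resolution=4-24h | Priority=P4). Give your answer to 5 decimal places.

0.04216

P(Priority=P3) = 0.016 + 0.073 + 0.107 = 0.196; P(Resolution=4-24h | Priority=P3) = 0.016/0.196 = 0.081633.
P(Priority=P4) = 0.006 + 0.056 + 0.090 = 0.152; P(Resolution=4-24h | Priority=P4) = 0.006/0.152 = 0.039474.
Difference = 0.04216.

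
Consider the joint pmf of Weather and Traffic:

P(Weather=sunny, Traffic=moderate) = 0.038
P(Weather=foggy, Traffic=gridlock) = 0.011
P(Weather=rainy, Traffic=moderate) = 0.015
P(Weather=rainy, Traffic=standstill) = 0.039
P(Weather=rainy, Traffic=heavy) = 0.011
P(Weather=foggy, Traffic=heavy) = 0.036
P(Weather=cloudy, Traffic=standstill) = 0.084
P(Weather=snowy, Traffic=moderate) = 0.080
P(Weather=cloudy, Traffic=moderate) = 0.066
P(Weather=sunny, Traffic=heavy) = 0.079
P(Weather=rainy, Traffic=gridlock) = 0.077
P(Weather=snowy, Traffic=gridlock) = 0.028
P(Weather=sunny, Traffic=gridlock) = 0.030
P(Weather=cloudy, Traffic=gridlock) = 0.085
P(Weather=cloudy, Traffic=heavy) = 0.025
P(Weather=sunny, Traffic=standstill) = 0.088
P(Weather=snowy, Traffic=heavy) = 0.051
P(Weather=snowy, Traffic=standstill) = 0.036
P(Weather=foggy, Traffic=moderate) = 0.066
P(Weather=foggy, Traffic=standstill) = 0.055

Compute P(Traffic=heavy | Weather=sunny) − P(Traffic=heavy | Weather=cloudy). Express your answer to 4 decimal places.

P(Weather=sunny) = 0.038 + 0.079 + 0.030 + 0.088 = 0.235; P(Traffic=heavy | Weather=sunny) = 0.079/0.235 = 0.33617.
P(Weather=cloudy) = 0.066 + 0.025 + 0.085 + 0.084 = 0.260; P(Traffic=heavy | Weather=cloudy) = 0.025/0.260 = 0.09615.
Difference = 0.2400.

0.2400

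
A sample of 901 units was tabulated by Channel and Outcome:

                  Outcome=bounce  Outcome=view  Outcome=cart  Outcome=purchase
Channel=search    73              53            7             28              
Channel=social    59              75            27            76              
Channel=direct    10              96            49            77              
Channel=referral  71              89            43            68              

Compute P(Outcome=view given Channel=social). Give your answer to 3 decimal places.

0.316

Total with Channel=social: 59 + 75 + 27 + 76 = 237.
P(Outcome=view | Channel=social) = 75/237 = 0.316.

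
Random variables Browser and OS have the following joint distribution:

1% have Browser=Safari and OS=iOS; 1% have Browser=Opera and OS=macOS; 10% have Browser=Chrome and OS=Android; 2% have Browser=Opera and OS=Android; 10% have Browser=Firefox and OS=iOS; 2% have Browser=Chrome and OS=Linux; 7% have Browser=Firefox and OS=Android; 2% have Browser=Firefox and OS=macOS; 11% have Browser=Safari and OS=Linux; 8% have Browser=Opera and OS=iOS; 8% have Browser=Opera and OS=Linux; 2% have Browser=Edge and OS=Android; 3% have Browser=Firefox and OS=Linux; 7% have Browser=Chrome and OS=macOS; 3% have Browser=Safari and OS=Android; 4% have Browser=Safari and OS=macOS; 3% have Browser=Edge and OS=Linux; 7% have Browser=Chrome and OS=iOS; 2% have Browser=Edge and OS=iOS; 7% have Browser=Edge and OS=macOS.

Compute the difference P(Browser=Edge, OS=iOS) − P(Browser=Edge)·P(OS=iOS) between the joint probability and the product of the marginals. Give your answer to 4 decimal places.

-0.0192

P(Browser=Edge) = 0.07 + 0.03 + 0.02 + 0.02 = 0.14.
P(OS=iOS) = 0.07 + 0.10 + 0.01 + 0.02 + 0.08 = 0.28.
P(Browser=Edge, OS=iOS) − P(Browser=Edge)P(OS=iOS) = 0.02 − 0.14×0.28 = -0.0192.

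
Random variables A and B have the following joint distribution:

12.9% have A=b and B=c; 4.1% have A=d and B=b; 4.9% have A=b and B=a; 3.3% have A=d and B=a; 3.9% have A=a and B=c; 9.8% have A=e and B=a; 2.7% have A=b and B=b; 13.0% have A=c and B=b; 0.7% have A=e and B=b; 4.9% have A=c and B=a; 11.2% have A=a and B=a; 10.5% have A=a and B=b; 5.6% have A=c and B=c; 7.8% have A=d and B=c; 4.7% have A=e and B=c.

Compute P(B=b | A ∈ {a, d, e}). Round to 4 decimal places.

P(A=a) = 0.112 + 0.105 + 0.039 = 0.256.
P(A=d) = 0.033 + 0.041 + 0.078 = 0.152.
P(A=e) = 0.098 + 0.007 + 0.047 = 0.152.
P(A ∈ {a, d, e}) = 0.256 + 0.152 + 0.152 = 0.560; P(B=b, A ∈ {a, d, e}) = 0.105 + 0.041 + 0.007 = 0.153.
P(B=b | A ∈ {a, d, e}) = 0.153/0.560 = 0.2732.

0.2732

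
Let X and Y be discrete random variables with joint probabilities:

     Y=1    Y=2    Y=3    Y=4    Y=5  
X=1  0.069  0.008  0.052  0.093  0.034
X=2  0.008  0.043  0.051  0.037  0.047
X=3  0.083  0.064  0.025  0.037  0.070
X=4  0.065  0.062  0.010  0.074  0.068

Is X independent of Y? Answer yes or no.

no

P(X=1) = 0.256 and P(Y=2) = 0.177, so their product is 0.04531, but P(X=1, Y=2) = 0.008. Since these differ, X and Y are not independent.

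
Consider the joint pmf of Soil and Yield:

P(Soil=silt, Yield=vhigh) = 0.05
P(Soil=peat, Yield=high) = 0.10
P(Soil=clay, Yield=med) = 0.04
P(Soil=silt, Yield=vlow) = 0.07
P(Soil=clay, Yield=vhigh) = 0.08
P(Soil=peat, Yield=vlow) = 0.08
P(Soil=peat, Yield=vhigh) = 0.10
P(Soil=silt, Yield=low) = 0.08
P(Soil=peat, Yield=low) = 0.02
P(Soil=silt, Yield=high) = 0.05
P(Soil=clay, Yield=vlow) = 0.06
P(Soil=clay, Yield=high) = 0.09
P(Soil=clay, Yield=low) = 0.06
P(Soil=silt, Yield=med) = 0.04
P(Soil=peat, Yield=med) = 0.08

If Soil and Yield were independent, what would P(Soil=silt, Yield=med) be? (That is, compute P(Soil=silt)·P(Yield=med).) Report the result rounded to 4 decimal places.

0.0464

P(Soil=silt) = 0.07 + 0.08 + 0.04 + 0.05 + 0.05 = 0.29.
P(Yield=med) = 0.04 + 0.04 + 0.08 = 0.16.
Product: 0.29 × 0.16 = 0.0464.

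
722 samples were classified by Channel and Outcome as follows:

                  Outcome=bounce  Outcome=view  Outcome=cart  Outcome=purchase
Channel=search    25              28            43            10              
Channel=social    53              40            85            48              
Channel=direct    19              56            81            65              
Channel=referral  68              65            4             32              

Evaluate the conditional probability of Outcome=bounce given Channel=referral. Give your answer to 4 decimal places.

Total with Channel=referral: 68 + 65 + 4 + 32 = 169.
P(Outcome=bounce | Channel=referral) = 68/169 = 0.4024.

0.4024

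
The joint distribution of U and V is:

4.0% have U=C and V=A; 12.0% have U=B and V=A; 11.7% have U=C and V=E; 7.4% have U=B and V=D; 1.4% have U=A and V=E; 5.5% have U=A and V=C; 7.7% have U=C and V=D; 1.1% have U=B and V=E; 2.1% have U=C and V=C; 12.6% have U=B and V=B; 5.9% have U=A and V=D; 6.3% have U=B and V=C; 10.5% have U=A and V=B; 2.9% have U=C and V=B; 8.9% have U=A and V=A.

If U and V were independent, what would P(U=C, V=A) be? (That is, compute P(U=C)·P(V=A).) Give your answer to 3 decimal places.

0.071

P(U=C) = 0.040 + 0.029 + 0.021 + 0.077 + 0.117 = 0.284.
P(V=A) = 0.089 + 0.120 + 0.040 = 0.249.
Product: 0.284 × 0.249 = 0.071.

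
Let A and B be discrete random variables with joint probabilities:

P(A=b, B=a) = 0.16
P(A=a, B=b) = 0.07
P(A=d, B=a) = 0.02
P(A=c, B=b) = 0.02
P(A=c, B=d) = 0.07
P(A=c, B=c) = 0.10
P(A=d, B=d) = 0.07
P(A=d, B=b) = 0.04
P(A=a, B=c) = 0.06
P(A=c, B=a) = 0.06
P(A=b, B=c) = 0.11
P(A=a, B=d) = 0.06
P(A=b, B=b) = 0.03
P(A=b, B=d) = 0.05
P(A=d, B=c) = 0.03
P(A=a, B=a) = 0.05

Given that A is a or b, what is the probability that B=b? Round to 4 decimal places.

P(A=a) = 0.05 + 0.07 + 0.06 + 0.06 = 0.24.
P(A=b) = 0.16 + 0.03 + 0.11 + 0.05 = 0.35.
P(A ∈ {a, b}) = 0.24 + 0.35 = 0.59; P(B=b, A ∈ {a, b}) = 0.07 + 0.03 = 0.10.
P(B=b | A ∈ {a, b}) = 0.10/0.59 = 0.1695.

0.1695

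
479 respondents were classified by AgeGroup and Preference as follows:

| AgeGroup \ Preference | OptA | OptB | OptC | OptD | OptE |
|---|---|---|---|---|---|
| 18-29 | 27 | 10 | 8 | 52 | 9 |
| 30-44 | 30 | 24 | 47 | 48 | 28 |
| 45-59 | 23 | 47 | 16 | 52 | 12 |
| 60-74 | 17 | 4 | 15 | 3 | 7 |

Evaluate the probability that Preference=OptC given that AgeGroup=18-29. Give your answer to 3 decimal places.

Total with AgeGroup=18-29: 27 + 10 + 8 + 52 + 9 = 106.
P(Preference=OptC | AgeGroup=18-29) = 8/106 = 0.075.

0.075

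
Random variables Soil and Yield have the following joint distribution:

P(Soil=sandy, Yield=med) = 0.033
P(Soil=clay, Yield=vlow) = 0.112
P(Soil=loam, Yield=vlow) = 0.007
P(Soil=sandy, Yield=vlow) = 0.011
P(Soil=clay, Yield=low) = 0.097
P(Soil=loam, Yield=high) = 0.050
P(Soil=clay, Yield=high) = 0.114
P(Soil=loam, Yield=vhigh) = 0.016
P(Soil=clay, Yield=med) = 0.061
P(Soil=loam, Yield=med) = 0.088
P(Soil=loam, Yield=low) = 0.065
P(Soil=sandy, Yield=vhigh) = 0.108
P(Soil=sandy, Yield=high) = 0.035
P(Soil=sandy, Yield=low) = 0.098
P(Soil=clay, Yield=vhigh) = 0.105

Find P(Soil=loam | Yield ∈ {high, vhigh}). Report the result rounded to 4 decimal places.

0.1542

P(Yield=high) = 0.035 + 0.050 + 0.114 = 0.199.
P(Yield=vhigh) = 0.108 + 0.016 + 0.105 = 0.229.
P(Yield ∈ {high, vhigh}) = 0.199 + 0.229 = 0.428; P(Soil=loam, Yield ∈ {high, vhigh}) = 0.050 + 0.016 = 0.066.
P(Soil=loam | Yield ∈ {high, vhigh}) = 0.066/0.428 = 0.1542.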